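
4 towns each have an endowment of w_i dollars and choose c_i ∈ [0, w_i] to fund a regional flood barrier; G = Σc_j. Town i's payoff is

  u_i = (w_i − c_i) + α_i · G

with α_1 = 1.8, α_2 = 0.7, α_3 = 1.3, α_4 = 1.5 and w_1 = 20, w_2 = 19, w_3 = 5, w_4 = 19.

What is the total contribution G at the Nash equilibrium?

44

∂u_i/∂c_i = α_i − 1, so town i contributes w_i if α_i > 1, else 0.
α_i > 1 for i ∈ {1, 3, 4}; NE contributions (20, 0, 5, 19), G = 44.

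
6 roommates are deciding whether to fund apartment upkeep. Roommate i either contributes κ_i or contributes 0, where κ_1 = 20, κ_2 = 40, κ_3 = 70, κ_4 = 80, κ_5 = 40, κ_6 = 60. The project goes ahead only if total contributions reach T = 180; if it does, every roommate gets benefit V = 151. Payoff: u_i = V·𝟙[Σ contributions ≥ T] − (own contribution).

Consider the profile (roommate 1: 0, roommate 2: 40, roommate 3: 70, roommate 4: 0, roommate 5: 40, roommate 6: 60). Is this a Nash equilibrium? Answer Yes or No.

Yes

Total = 210 ≥ 180: provided.
Roommate 1 (pledges 0, payoff 151): pledging 20 → total 230, payoff 131. No gain.
Roommate 2 (pledges 40, payoff 111): dropping to 0 → total 170, payoff 0. No gain.
Roommate 3 (pledges 70, payoff 81): dropping to 0 → total 140, payoff 0. No gain.
Roommate 4 (pledges 0, payoff 151): pledging 80 → total 290, payoff 71. No gain.
Roommate 5 (pledges 40, payoff 111): dropping to 0 → total 170, payoff 0. No gain.
Roommate 6 (pledges 60, payoff 91): dropping to 0 → total 150, payoff 0. No gain.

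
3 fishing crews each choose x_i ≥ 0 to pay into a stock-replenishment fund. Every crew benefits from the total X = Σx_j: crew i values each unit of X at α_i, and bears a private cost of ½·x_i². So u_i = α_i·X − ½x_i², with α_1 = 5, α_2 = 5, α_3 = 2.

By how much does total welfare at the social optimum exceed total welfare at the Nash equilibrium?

Crew i's FOC: ∂u_i/∂x_i = α_i − x_i = 0, so x_i* = α_i.
NE contributions = (5, 5, 2); X = 12.
W^NE = (Σα)·X − ½Σα_i² = 12² − ½·54 = 117.
Planner sets x_i = Σα_j = 12 for every i, so X^SO = 3·12 = 36.
W^SO = (Σα)·X^SO − ½·3·(Σα)² = (3/2)·12² = 216.
Deadweight loss = W^SO − W^NE = 99.

99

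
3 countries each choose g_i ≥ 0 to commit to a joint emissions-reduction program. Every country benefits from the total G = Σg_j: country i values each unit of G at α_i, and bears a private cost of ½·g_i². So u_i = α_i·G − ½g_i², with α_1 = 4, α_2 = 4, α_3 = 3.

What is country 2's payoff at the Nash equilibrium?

36

Country i's FOC: ∂u_i/∂g_i = α_i − g_i = 0, so g_i* = α_i.
NE contributions = (4, 4, 3); G = 11.
u_2 = α_2·G − ½·(g_2)² = 4·11 − ½·4² = 36.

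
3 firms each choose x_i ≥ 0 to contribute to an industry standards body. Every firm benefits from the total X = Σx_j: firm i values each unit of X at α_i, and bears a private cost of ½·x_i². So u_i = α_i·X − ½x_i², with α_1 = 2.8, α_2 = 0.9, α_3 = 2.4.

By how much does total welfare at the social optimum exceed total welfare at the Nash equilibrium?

Firm i's FOC: ∂u_i/∂x_i = α_i − x_i = 0, so x_i* = α_i.
NE contributions = (2.8, 0.9, 2.4); X = 6.1.
W^NE = (Σα)·X − ½Σα_i² = 6.1² − ½·14.41 = 30.005.
Planner sets x_i = Σα_j = 6.1 for every i, so X^SO = 3·6.1 = 18.3.
W^SO = (Σα)·X^SO − ½·3·(Σα)² = (3/2)·6.1² = 55.815.
Deadweight loss = W^SO − W^NE = 25.81.

25.81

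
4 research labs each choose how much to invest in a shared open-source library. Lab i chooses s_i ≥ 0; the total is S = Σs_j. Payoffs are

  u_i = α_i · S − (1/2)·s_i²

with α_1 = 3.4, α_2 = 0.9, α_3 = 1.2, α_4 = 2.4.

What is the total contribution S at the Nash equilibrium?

7.9

Lab i's FOC: ∂u_i/∂s_i = α_i − s_i = 0, so s_i* = α_i.
NE contributions = (3.4, 0.9, 1.2, 2.4); S = 7.9.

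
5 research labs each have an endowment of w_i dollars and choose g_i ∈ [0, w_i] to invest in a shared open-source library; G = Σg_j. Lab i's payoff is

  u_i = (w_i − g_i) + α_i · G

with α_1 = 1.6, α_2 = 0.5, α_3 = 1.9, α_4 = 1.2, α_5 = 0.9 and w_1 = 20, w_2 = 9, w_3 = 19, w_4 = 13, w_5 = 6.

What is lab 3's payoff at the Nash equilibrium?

98.8

∂u_i/∂g_i = α_i − 1, so lab i contributes w_i if α_i > 1, else 0.
α_i > 1 for i ∈ {1, 3, 4}; NE contributions (20, 0, 19, 13, 0), G = 52.
u_3 = (19 − 19) + 1.9·52 = 98.8.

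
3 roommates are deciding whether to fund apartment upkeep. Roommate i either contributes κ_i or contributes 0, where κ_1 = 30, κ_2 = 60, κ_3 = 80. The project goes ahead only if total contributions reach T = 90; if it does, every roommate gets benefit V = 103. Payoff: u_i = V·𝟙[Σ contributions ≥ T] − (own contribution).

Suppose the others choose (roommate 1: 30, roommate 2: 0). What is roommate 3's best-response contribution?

Others' total = 30. Contributing 80 brings total to 110 ≥ 90: gain V − κ_3 = 23.
Best response: 80.

80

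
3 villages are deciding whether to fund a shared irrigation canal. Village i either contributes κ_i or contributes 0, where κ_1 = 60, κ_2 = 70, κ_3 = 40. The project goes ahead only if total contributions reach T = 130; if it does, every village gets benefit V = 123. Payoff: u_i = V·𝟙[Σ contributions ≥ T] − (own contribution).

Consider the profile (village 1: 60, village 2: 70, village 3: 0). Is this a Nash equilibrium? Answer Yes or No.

Total = 130 ≥ 130: provided.
Village 1 (pledges 60, payoff 63): dropping to 0 → total 70, payoff 0. No gain.
Village 2 (pledges 70, payoff 53): dropping to 0 → total 60, payoff 0. No gain.
Village 3 (pledges 0, payoff 123): pledging 40 → total 170, payoff 83. No gain.

Yes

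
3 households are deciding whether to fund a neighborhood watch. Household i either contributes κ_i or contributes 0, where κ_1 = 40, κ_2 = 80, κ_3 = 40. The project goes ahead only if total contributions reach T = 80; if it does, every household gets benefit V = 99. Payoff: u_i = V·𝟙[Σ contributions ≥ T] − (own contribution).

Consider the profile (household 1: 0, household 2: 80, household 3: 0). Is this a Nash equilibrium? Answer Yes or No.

Yes

Total = 80 ≥ 80: provided.
Household 1 (pledges 0, payoff 99): pledging 40 → total 120, payoff 59. No gain.
Household 2 (pledges 80, payoff 19): dropping to 0 → total 0, payoff 0. No gain.
Household 3 (pledges 0, payoff 99): pledging 40 → total 120, payoff 59. No gain.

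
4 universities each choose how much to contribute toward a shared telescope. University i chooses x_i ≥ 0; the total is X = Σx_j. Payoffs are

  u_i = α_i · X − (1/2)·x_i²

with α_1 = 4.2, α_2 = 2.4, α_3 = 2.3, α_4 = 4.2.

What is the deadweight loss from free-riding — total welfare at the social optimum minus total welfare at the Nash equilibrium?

194.775

University i's FOC: ∂u_i/∂x_i = α_i − x_i = 0, so x_i* = α_i.
NE contributions = (4.2, 2.4, 2.3, 4.2); X = 13.1.
W^NE = (Σα)·X − ½Σα_i² = 13.1² − ½·46.33 = 148.445.
Planner sets x_i = Σα_j = 13.1 for every i, so X^SO = 4·13.1 = 52.4.
W^SO = (Σα)·X^SO − ½·4·(Σα)² = (4/2)·13.1² = 343.22.
Deadweight loss = W^SO − W^NE = 194.775.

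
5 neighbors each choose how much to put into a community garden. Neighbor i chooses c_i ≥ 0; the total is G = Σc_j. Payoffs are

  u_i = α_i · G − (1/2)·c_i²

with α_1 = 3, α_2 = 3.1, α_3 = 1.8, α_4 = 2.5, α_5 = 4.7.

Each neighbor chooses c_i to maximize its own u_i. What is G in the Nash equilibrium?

15.1

Neighbor i's FOC: ∂u_i/∂c_i = α_i − c_i = 0, so c_i* = α_i.
NE contributions = (3, 3.1, 1.8, 2.5, 4.7); G = 15.1.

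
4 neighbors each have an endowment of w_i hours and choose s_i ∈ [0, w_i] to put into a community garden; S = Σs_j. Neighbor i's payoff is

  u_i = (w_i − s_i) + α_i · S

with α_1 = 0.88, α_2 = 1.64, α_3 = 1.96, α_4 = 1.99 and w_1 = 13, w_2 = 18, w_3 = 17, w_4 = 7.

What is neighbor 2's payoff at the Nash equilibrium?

68.88

∂u_i/∂s_i = α_i − 1, so neighbor i contributes w_i if α_i > 1, else 0.
α_i > 1 for i ∈ {2, 3, 4}; NE contributions (0, 18, 17, 7), S = 42.
u_2 = (18 − 18) + 1.64·42 = 68.88.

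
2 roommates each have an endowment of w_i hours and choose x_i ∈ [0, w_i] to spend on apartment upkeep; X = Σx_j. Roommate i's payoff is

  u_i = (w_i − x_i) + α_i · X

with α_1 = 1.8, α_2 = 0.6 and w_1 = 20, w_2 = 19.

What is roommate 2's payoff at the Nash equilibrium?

∂u_i/∂x_i = α_i − 1, so roommate i contributes w_i if α_i > 1, else 0.
α_i > 1 for i ∈ {1}; NE contributions (20, 0), X = 20.
u_2 = (19 − 0) + 0.6·20 = 31.

31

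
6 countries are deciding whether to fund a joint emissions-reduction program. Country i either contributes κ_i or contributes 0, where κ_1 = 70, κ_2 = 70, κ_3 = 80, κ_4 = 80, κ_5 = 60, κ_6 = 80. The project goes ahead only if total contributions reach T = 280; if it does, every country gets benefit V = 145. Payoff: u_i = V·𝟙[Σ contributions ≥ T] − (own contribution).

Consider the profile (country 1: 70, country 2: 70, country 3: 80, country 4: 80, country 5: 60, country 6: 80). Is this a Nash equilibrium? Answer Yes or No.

Total = 440 ≥ 280: provided.
Country 1 (pledges 70, payoff 75): dropping to 0 → total 370, payoff 145. Profitable deviation.

No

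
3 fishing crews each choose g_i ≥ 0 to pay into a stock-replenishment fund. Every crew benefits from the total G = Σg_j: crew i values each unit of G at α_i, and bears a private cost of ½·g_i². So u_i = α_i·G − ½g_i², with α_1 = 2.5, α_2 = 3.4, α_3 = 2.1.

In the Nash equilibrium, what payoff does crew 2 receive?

Crew i's FOC: ∂u_i/∂g_i = α_i − g_i = 0, so g_i* = α_i.
NE contributions = (2.5, 3.4, 2.1); G = 8.
u_2 = α_2·G − ½·(g_2)² = 3.4·8 − ½·3.4² = 21.42.

21.42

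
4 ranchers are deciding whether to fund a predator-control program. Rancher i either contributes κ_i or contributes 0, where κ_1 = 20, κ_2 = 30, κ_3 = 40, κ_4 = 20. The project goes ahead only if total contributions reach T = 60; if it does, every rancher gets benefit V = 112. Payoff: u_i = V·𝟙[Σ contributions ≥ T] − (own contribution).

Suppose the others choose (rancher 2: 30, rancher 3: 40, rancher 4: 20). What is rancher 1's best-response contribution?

0

Others' total = 90 ≥ 60; contributing adds cost 20 for no extra benefit.
Best response: 0.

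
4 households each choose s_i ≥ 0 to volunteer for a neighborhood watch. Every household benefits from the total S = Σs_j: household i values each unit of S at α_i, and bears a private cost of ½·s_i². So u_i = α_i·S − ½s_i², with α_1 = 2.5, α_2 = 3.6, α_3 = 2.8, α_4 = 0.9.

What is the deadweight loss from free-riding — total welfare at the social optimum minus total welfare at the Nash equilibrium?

Household i's FOC: ∂u_i/∂s_i = α_i − s_i = 0, so s_i* = α_i.
NE contributions = (2.5, 3.6, 2.8, 0.9); S = 9.8.
W^NE = (Σα)·S − ½Σα_i² = 9.8² − ½·27.86 = 82.11.
Planner sets s_i = Σα_j = 9.8 for every i, so S^SO = 4·9.8 = 39.2.
W^SO = (Σα)·S^SO − ½·4·(Σα)² = (4/2)·9.8² = 192.08.
Deadweight loss = W^SO − W^NE = 109.97.

109.97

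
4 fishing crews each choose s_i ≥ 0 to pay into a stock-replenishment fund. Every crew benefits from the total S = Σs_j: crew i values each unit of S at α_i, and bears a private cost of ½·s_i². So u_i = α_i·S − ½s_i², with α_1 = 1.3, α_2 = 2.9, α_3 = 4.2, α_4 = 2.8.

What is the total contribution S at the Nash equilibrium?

11.2

Crew i's FOC: ∂u_i/∂s_i = α_i − s_i = 0, so s_i* = α_i.
NE contributions = (1.3, 2.9, 4.2, 2.8); S = 11.2.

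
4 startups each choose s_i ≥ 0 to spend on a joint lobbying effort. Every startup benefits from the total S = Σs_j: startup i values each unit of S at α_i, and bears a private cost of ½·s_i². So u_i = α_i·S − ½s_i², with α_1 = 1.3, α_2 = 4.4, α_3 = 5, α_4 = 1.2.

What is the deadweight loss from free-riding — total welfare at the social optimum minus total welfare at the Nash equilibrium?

Startup i's FOC: ∂u_i/∂s_i = α_i − s_i = 0, so s_i* = α_i.
NE contributions = (1.3, 4.4, 5, 1.2); S = 11.9.
W^NE = (Σα)·S − ½Σα_i² = 11.9² − ½·47.49 = 117.865.
Planner sets s_i = Σα_j = 11.9 for every i, so S^SO = 4·11.9 = 47.6.
W^SO = (Σα)·S^SO − ½·4·(Σα)² = (4/2)·11.9² = 283.22.
Deadweight loss = W^SO − W^NE = 165.355.

165.355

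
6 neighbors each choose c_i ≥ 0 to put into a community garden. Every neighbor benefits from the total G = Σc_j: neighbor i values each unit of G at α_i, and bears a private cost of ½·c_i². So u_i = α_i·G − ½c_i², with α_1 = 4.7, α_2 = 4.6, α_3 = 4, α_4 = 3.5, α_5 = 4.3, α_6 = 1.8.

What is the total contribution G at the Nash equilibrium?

Neighbor i's FOC: ∂u_i/∂c_i = α_i − c_i = 0, so c_i* = α_i.
NE contributions = (4.7, 4.6, 4, 3.5, 4.3, 1.8); G = 22.9.

22.9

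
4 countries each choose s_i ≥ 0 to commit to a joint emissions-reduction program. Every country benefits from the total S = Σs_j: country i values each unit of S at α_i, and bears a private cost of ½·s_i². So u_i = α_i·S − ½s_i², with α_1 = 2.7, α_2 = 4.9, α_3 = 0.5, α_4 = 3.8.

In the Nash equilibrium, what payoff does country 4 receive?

Country i's FOC: ∂u_i/∂s_i = α_i − s_i = 0, so s_i* = α_i.
NE contributions = (2.7, 4.9, 0.5, 3.8); S = 11.9.
u_4 = α_4·S − ½·(s_4)² = 3.8·11.9 − ½·3.8² = 38.

38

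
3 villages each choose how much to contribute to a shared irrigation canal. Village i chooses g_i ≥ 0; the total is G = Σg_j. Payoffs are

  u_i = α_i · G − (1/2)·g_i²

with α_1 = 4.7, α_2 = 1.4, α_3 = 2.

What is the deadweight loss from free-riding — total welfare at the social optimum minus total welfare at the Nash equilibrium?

Village i's FOC: ∂u_i/∂g_i = α_i − g_i = 0, so g_i* = α_i.
NE contributions = (4.7, 1.4, 2); G = 8.1.
W^NE = (Σα)·G − ½Σα_i² = 8.1² − ½·28.05 = 51.585.
Planner sets g_i = Σα_j = 8.1 for every i, so G^SO = 3·8.1 = 24.3.
W^SO = (Σα)·G^SO − ½·3·(Σα)² = (3/2)·8.1² = 98.415.
Deadweight loss = W^SO − W^NE = 46.83.

46.83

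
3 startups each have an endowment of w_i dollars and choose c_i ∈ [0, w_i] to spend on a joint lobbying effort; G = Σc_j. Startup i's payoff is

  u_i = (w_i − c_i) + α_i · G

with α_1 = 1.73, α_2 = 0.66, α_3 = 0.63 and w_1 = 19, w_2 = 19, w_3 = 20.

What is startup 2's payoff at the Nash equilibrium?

31.54

∂u_i/∂c_i = α_i − 1, so startup i contributes w_i if α_i > 1, else 0.
α_i > 1 for i ∈ {1}; NE contributions (19, 0, 0), G = 19.
u_2 = (19 − 0) + 0.66·19 = 31.54.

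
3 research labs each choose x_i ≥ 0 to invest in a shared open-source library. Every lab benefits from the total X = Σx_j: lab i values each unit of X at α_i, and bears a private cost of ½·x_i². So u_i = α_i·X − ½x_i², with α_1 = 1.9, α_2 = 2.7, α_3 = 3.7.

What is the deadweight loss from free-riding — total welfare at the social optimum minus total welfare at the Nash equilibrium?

Lab i's FOC: ∂u_i/∂x_i = α_i − x_i = 0, so x_i* = α_i.
NE contributions = (1.9, 2.7, 3.7); X = 8.3.
W^NE = (Σα)·X − ½Σα_i² = 8.3² − ½·24.59 = 56.595.
Planner sets x_i = Σα_j = 8.3 for every i, so X^SO = 3·8.3 = 24.9.
W^SO = (Σα)·X^SO − ½·3·(Σα)² = (3/2)·8.3² = 103.335.
Deadweight loss = W^SO − W^NE = 46.74.

46.74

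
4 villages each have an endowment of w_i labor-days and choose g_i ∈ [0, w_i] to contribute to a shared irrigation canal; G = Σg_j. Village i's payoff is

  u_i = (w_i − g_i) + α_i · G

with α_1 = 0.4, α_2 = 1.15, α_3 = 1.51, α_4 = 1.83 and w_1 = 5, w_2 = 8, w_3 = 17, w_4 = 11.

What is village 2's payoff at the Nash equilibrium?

∂u_i/∂g_i = α_i − 1, so village i contributes w_i if α_i > 1, else 0.
α_i > 1 for i ∈ {2, 3, 4}; NE contributions (0, 8, 17, 11), G = 36.
u_2 = (8 − 8) + 1.15·36 = 41.4.

41.4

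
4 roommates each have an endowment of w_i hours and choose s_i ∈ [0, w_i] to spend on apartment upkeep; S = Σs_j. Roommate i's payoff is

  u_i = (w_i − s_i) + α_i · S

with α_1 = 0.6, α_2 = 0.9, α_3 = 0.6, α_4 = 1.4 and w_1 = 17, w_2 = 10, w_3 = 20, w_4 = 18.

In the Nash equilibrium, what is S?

∂u_i/∂s_i = α_i − 1, so roommate i contributes w_i if α_i > 1, else 0.
α_i > 1 for i ∈ {4}; NE contributions (0, 0, 0, 18), S = 18.

18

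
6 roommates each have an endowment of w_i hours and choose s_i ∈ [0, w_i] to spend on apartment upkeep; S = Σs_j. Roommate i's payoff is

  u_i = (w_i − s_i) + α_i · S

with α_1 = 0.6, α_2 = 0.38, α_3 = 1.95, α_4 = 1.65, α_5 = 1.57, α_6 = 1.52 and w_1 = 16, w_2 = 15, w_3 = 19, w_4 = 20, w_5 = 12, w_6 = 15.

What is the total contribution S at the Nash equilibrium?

66

∂u_i/∂s_i = α_i − 1, so roommate i contributes w_i if α_i > 1, else 0.
α_i > 1 for i ∈ {3, 4, 5, 6}; NE contributions (0, 0, 19, 20, 12, 15), S = 66.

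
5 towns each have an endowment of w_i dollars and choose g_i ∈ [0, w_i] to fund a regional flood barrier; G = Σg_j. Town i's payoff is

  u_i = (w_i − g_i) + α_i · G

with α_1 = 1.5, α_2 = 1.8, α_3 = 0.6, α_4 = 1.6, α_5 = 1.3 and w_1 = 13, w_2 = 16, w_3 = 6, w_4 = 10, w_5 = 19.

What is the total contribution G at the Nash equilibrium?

∂u_i/∂g_i = α_i − 1, so town i contributes w_i if α_i > 1, else 0.
α_i > 1 for i ∈ {1, 2, 4, 5}; NE contributions (13, 16, 0, 10, 19), G = 58.

58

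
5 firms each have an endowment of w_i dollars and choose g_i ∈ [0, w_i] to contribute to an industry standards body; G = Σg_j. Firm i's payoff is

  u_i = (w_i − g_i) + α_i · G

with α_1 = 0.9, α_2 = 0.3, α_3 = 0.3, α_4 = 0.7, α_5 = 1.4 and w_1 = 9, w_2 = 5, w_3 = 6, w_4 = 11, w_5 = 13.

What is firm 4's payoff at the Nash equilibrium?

20.1

∂u_i/∂g_i = α_i − 1, so firm i contributes w_i if α_i > 1, else 0.
α_i > 1 for i ∈ {5}; NE contributions (0, 0, 0, 0, 13), G = 13.
u_4 = (11 − 0) + 0.7·13 = 20.1.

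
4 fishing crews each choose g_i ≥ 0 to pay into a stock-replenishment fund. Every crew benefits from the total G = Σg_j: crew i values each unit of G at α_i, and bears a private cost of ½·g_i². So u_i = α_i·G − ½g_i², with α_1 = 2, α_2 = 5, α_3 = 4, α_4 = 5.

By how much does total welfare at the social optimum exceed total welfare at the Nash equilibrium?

291

Crew i's FOC: ∂u_i/∂g_i = α_i − g_i = 0, so g_i* = α_i.
NE contributions = (2, 5, 4, 5); G = 16.
W^NE = (Σα)·G − ½Σα_i² = 16² − ½·70 = 221.
Planner sets g_i = Σα_j = 16 for every i, so G^SO = 4·16 = 64.
W^SO = (Σα)·G^SO − ½·4·(Σα)² = (4/2)·16² = 512.
Deadweight loss = W^SO − W^NE = 291.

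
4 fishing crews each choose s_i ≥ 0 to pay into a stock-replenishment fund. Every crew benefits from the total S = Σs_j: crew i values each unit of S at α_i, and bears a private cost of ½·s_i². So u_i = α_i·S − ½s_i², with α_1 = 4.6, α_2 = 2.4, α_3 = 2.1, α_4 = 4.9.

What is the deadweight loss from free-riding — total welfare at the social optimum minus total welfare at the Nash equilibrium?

223.67

Crew i's FOC: ∂u_i/∂s_i = α_i − s_i = 0, so s_i* = α_i.
NE contributions = (4.6, 2.4, 2.1, 4.9); S = 14.
W^NE = (Σα)·S − ½Σα_i² = 14² − ½·55.34 = 168.33.
Planner sets s_i = Σα_j = 14 for every i, so S^SO = 4·14 = 56.
W^SO = (Σα)·S^SO − ½·4·(Σα)² = (4/2)·14² = 392.
Deadweight loss = W^SO − W^NE = 223.67.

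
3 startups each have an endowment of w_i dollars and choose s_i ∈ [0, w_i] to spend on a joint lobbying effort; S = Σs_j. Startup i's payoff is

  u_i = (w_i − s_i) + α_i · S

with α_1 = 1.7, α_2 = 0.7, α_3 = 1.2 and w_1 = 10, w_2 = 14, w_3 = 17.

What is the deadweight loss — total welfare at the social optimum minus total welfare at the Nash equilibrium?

∂u_i/∂s_i = α_i − 1, so startup i contributes w_i if α_i > 1, else 0.
α_i > 1 for i ∈ {1, 3}; NE contributions (10, 0, 17), S = 27.
W^NE = Σw_i − S^NE + (Σα_i)·S^NE = 41 + 2.6·27 = 111.2.
Planner: ∂(Σu_j)/∂s_i = Σα_j − 1 = 2.6 > 0, so everyone contributes w_i; S^SO = 41, W^SO = 41 + 2.6·41 = 147.6.
Deadweight loss = 36.4.

36.4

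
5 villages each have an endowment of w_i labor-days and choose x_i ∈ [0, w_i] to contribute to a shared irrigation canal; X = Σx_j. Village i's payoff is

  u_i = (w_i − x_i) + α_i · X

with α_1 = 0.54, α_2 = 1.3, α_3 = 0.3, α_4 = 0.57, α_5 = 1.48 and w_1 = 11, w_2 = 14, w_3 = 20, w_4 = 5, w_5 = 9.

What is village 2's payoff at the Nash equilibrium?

∂u_i/∂x_i = α_i − 1, so village i contributes w_i if α_i > 1, else 0.
α_i > 1 for i ∈ {2, 5}; NE contributions (0, 14, 0, 0, 9), X = 23.
u_2 = (14 − 14) + 1.3·23 = 29.9.

29.9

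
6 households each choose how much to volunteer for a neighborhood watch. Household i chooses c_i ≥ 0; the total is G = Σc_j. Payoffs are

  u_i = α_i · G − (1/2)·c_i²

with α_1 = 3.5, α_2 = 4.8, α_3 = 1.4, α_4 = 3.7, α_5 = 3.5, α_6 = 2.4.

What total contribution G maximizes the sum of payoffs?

Planner FOC: ∂(Σu_j)/∂c_i = (Σα_j) − c_i = 0, so c_i^SO = Σα_j = 19.3 for every i; G^SO = 115.8.

115.8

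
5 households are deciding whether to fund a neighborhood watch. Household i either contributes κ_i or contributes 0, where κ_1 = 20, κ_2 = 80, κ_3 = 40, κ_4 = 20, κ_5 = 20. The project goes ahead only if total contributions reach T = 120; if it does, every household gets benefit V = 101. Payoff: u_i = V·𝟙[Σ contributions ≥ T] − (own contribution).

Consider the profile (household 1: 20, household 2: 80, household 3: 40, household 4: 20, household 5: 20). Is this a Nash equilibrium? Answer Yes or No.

No

Total = 180 ≥ 120: provided.
Household 1 (pledges 20, payoff 81): dropping to 0 → total 160, payoff 101. Profitable deviation.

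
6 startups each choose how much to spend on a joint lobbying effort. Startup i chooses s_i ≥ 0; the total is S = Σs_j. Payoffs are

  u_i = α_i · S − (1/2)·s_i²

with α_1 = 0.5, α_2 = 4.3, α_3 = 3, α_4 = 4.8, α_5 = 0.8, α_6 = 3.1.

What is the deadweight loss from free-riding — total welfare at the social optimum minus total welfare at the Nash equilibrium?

Startup i's FOC: ∂u_i/∂s_i = α_i − s_i = 0, so s_i* = α_i.
NE contributions = (0.5, 4.3, 3, 4.8, 0.8, 3.1); S = 16.5.
W^NE = (Σα)·S − ½Σα_i² = 16.5² − ½·61.03 = 241.735.
Planner sets s_i = Σα_j = 16.5 for every i, so S^SO = 6·16.5 = 99.
W^SO = (Σα)·S^SO − ½·6·(Σα)² = (6/2)·16.5² = 816.75.
Deadweight loss = W^SO − W^NE = 575.015.

575.015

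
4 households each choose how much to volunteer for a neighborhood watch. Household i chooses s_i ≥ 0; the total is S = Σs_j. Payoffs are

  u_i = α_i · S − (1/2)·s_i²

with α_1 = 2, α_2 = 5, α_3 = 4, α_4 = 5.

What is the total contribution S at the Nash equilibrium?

16

Household i's FOC: ∂u_i/∂s_i = α_i − s_i = 0, so s_i* = α_i.
NE contributions = (2, 5, 4, 5); S = 16.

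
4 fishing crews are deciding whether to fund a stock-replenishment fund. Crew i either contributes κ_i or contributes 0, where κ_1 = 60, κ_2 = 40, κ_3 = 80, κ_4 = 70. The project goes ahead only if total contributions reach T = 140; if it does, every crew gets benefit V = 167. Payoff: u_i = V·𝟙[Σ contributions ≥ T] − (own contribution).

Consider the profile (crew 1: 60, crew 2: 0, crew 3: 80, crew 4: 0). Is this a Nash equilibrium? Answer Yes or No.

Total = 140 ≥ 140: provided.
Crew 1 (pledges 60, payoff 107): dropping to 0 → total 80, payoff 0. No gain.
Crew 2 (pledges 0, payoff 167): pledging 40 → total 180, payoff 127. No gain.
Crew 3 (pledges 80, payoff 87): dropping to 0 → total 60, payoff 0. No gain.
Crew 4 (pledges 0, payoff 167): pledging 70 → total 210, payoff 97. No gain.

Yes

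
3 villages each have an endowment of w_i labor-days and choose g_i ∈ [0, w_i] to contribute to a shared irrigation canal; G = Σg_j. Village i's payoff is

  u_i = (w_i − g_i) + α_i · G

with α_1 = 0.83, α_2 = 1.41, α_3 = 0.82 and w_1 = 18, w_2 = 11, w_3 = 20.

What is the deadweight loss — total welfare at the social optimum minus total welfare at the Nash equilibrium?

∂u_i/∂g_i = α_i − 1, so village i contributes w_i if α_i > 1, else 0.
α_i > 1 for i ∈ {2}; NE contributions (0, 11, 0), G = 11.
W^NE = Σw_i − G^NE + (Σα_i)·G^NE = 49 + 2.06·11 = 71.66.
Planner: ∂(Σu_j)/∂g_i = Σα_j − 1 = 2.06 > 0, so everyone contributes w_i; G^SO = 49, W^SO = 49 + 2.06·49 = 149.94.
Deadweight loss = 78.28.

78.28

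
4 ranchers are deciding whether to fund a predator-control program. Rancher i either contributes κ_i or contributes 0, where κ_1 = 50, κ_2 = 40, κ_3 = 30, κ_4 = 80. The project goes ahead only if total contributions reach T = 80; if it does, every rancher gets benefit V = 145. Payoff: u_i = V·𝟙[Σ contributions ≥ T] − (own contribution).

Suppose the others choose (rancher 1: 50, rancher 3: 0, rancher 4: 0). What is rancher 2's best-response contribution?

40

Others' total = 50. Contributing 40 brings total to 90 ≥ 80: gain V − κ_2 = 105.
Best response: 40.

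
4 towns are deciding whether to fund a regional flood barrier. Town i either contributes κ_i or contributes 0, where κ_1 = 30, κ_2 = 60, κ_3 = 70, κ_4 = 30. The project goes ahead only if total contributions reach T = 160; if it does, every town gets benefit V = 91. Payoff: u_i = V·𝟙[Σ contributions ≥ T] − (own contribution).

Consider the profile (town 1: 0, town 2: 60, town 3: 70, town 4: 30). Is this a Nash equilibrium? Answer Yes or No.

Total = 160 ≥ 160: provided.
Town 1 (pledges 0, payoff 91): pledging 30 → total 190, payoff 61. No gain.
Town 2 (pledges 60, payoff 31): dropping to 0 → total 100, payoff 0. No gain.
Town 3 (pledges 70, payoff 21): dropping to 0 → total 90, payoff 0. No gain.
Town 4 (pledges 30, payoff 61): dropping to 0 → total 130, payoff 0. No gain.

Yes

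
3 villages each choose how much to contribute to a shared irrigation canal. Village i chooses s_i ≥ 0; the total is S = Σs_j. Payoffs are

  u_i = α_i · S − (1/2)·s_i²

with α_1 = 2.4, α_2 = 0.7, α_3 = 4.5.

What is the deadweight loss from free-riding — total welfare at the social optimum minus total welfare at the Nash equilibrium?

42.13

Village i's FOC: ∂u_i/∂s_i = α_i − s_i = 0, so s_i* = α_i.
NE contributions = (2.4, 0.7, 4.5); S = 7.6.
W^NE = (Σα)·S − ½Σα_i² = 7.6² − ½·26.5 = 44.51.
Planner sets s_i = Σα_j = 7.6 for every i, so S^SO = 3·7.6 = 22.8.
W^SO = (Σα)·S^SO − ½·3·(Σα)² = (3/2)·7.6² = 86.64.
Deadweight loss = W^SO − W^NE = 42.13.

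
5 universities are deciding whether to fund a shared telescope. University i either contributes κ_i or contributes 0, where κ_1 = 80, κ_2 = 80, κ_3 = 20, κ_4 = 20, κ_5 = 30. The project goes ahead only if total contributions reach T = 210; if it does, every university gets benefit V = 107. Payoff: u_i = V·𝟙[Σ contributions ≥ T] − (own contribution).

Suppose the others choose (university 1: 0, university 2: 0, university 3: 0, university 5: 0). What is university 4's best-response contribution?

Others' total = 0. Even contributing 20 gives 20 < 210: no benefit either way.
Best response: 0.

0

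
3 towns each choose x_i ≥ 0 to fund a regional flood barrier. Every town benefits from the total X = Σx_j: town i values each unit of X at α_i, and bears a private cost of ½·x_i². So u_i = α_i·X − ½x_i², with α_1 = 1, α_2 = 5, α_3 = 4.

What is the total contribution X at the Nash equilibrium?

Town i's FOC: ∂u_i/∂x_i = α_i − x_i = 0, so x_i* = α_i.
NE contributions = (1, 5, 4); X = 10.

10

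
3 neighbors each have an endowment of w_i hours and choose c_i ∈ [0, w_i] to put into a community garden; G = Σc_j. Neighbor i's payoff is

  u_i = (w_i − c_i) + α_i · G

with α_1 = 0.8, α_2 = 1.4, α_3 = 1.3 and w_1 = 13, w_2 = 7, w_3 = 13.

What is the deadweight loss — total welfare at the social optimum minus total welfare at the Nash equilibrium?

32.5

∂u_i/∂c_i = α_i − 1, so neighbor i contributes w_i if α_i > 1, else 0.
α_i > 1 for i ∈ {2, 3}; NE contributions (0, 7, 13), G = 20.
W^NE = Σw_i − G^NE + (Σα_i)·G^NE = 33 + 2.5·20 = 83.
Planner: ∂(Σu_j)/∂c_i = Σα_j − 1 = 2.5 > 0, so everyone contributes w_i; G^SO = 33, W^SO = 33 + 2.5·33 = 115.5.
Deadweight loss = 32.5.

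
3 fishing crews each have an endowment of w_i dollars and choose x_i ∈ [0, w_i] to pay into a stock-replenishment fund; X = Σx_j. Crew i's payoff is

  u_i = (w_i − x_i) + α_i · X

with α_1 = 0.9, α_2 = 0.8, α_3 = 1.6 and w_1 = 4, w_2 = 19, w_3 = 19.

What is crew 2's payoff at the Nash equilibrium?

∂u_i/∂x_i = α_i − 1, so crew i contributes w_i if α_i > 1, else 0.
α_i > 1 for i ∈ {3}; NE contributions (0, 0, 19), X = 19.
u_2 = (19 − 0) + 0.8·19 = 34.2.

34.2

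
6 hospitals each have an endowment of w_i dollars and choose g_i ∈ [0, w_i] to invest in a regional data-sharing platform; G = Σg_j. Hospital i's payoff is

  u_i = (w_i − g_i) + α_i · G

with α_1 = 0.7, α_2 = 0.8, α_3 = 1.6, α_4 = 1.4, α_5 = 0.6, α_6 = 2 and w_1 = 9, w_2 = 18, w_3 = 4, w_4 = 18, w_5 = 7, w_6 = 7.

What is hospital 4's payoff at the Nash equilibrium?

∂u_i/∂g_i = α_i − 1, so hospital i contributes w_i if α_i > 1, else 0.
α_i > 1 for i ∈ {3, 4, 6}; NE contributions (0, 0, 4, 18, 0, 7), G = 29.
u_4 = (18 − 18) + 1.4·29 = 40.6.

40.6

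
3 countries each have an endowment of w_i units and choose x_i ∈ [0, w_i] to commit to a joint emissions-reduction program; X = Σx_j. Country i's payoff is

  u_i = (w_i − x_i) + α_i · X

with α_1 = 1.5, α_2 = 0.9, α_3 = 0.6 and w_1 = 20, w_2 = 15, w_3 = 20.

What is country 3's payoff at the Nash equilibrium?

∂u_i/∂x_i = α_i − 1, so country i contributes w_i if α_i > 1, else 0.
α_i > 1 for i ∈ {1}; NE contributions (20, 0, 0), X = 20.
u_3 = (20 − 0) + 0.6·20 = 32.

32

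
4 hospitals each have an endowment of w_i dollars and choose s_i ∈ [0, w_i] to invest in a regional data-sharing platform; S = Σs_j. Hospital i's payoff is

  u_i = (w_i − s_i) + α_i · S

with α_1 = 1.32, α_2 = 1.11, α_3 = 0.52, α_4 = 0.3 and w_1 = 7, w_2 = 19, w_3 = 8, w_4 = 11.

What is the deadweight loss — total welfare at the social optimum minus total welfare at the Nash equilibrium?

42.75

∂u_i/∂s_i = α_i − 1, so hospital i contributes w_i if α_i > 1, else 0.
α_i > 1 for i ∈ {1, 2}; NE contributions (7, 19, 0, 0), S = 26.
W^NE = Σw_i − S^NE + (Σα_i)·S^NE = 45 + 2.25·26 = 103.5.
Planner: ∂(Σu_j)/∂s_i = Σα_j − 1 = 2.25 > 0, so everyone contributes w_i; S^SO = 45, W^SO = 45 + 2.25·45 = 146.25.
Deadweight loss = 42.75.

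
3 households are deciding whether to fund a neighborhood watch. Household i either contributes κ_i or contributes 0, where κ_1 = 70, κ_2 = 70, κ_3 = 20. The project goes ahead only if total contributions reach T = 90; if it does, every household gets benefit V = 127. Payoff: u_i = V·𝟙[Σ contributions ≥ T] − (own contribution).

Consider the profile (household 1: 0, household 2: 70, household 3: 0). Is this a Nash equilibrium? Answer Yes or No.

No

Total = 70 < 90: not provided.
Household 1 (pledges 0, payoff 0): pledging 70 → total 140, payoff 57. Profitable deviation.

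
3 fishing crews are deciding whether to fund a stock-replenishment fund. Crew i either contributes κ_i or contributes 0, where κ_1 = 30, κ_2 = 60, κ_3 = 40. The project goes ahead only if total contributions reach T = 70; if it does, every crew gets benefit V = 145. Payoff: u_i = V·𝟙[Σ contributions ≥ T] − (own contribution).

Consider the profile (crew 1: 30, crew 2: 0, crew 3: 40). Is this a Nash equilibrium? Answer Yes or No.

Total = 70 ≥ 70: provided.
Crew 1 (pledges 30, payoff 115): dropping to 0 → total 40, payoff 0. No gain.
Crew 2 (pledges 0, payoff 145): pledging 60 → total 130, payoff 85. No gain.
Crew 3 (pledges 40, payoff 105): dropping to 0 → total 30, payoff 0. No gain.

Yes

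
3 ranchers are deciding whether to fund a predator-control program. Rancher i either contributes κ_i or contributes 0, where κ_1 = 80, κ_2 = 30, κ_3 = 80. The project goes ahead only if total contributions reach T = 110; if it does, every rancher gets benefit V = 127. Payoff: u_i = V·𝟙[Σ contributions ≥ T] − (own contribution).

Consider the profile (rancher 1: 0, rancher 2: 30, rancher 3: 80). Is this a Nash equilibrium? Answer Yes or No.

Yes

Total = 110 ≥ 110: provided.
Rancher 1 (pledges 0, payoff 127): pledging 80 → total 190, payoff 47. No gain.
Rancher 2 (pledges 30, payoff 97): dropping to 0 → total 80, payoff 0. No gain.
Rancher 3 (pledges 80, payoff 47): dropping to 0 → total 30, payoff 0. No gain.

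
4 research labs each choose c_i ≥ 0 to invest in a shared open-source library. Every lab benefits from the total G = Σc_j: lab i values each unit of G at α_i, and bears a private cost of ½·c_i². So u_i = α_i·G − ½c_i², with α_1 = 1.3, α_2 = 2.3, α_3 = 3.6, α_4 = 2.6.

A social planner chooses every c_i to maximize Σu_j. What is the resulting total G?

Planner FOC: ∂(Σu_j)/∂c_i = (Σα_j) − c_i = 0, so c_i^SO = Σα_j = 9.8 for every i; G^SO = 39.2.

39.2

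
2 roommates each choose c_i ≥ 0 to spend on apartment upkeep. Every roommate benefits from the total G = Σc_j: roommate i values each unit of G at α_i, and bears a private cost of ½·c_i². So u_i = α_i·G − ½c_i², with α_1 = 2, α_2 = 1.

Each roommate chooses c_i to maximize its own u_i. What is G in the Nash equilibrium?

Roommate i's FOC: ∂u_i/∂c_i = α_i − c_i = 0, so c_i* = α_i.
NE contributions = (2, 1); G = 3.

3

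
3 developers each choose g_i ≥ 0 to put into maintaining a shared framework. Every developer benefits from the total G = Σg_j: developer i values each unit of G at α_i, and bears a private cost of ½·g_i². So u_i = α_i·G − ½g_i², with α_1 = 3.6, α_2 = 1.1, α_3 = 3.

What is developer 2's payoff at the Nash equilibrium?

7.865

Developer i's FOC: ∂u_i/∂g_i = α_i − g_i = 0, so g_i* = α_i.
NE contributions = (3.6, 1.1, 3); G = 7.7.
u_2 = α_2·G − ½·(g_2)² = 1.1·7.7 − ½·1.1² = 7.865.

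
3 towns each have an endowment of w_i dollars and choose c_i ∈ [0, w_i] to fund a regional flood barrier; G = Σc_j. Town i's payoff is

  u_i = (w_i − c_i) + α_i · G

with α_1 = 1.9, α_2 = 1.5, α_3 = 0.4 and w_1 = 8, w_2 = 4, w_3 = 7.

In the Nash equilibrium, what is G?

12

∂u_i/∂c_i = α_i − 1, so town i contributes w_i if α_i > 1, else 0.
α_i > 1 for i ∈ {1, 2}; NE contributions (8, 4, 0), G = 12.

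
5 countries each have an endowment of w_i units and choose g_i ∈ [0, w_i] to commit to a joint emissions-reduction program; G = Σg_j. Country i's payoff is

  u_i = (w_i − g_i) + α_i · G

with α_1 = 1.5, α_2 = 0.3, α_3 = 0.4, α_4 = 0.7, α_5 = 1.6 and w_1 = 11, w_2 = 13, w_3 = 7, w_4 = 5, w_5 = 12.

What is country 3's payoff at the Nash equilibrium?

∂u_i/∂g_i = α_i − 1, so country i contributes w_i if α_i > 1, else 0.
α_i > 1 for i ∈ {1, 5}; NE contributions (11, 0, 0, 0, 12), G = 23.
u_3 = (7 − 0) + 0.4·23 = 16.2.

16.2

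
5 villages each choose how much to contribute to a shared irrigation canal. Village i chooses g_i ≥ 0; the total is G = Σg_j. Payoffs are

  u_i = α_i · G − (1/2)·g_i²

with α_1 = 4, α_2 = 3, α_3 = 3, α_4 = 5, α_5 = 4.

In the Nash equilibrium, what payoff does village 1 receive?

Village i's FOC: ∂u_i/∂g_i = α_i − g_i = 0, so g_i* = α_i.
NE contributions = (4, 3, 3, 5, 4); G = 19.
u_1 = α_1·G − ½·(g_1)² = 4·19 − ½·4² = 68.

68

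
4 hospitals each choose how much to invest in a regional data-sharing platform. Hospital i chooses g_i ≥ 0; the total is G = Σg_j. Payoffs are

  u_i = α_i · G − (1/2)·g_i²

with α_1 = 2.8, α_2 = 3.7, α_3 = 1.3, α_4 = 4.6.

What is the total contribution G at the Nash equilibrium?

Hospital i's FOC: ∂u_i/∂g_i = α_i − g_i = 0, so g_i* = α_i.
NE contributions = (2.8, 3.7, 1.3, 4.6); G = 12.4.

12.4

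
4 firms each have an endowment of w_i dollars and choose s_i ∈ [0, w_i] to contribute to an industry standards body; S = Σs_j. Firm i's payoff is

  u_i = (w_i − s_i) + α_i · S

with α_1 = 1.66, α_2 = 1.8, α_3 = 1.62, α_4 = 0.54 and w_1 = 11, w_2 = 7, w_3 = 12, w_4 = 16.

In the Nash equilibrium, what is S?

30

∂u_i/∂s_i = α_i − 1, so firm i contributes w_i if α_i > 1, else 0.
α_i > 1 for i ∈ {1, 2, 3}; NE contributions (11, 7, 12, 0), S = 30.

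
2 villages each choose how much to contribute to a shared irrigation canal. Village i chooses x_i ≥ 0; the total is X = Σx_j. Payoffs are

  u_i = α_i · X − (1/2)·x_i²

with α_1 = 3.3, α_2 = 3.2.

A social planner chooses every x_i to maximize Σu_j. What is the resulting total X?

13

Planner FOC: ∂(Σu_j)/∂x_i = (Σα_j) − x_i = 0, so x_i^SO = Σα_j = 6.5 for every i; X^SO = 13.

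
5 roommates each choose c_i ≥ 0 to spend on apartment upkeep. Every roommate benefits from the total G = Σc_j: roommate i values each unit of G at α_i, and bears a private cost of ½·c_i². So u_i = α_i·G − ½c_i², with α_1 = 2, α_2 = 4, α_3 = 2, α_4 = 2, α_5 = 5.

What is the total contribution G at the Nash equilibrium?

15

Roommate i's FOC: ∂u_i/∂c_i = α_i − c_i = 0, so c_i* = α_i.
NE contributions = (2, 4, 2, 2, 5); G = 15.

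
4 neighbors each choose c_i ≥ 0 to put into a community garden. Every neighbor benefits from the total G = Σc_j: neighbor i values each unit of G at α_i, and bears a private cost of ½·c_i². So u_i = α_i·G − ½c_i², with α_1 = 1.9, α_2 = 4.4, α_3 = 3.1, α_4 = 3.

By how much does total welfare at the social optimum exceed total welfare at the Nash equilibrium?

Neighbor i's FOC: ∂u_i/∂c_i = α_i − c_i = 0, so c_i* = α_i.
NE contributions = (1.9, 4.4, 3.1, 3); G = 12.4.
W^NE = (Σα)·G − ½Σα_i² = 12.4² − ½·41.58 = 132.97.
Planner sets c_i = Σα_j = 12.4 for every i, so G^SO = 4·12.4 = 49.6.
W^SO = (Σα)·G^SO − ½·4·(Σα)² = (4/2)·12.4² = 307.52.
Deadweight loss = W^SO − W^NE = 174.55.

174.55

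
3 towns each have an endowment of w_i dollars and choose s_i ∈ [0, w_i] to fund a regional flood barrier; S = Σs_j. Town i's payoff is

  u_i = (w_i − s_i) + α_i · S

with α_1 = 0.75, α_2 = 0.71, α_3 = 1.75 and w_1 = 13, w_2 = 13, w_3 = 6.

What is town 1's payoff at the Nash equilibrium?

17.5

∂u_i/∂s_i = α_i − 1, so town i contributes w_i if α_i > 1, else 0.
α_i > 1 for i ∈ {3}; NE contributions (0, 0, 6), S = 6.
u_1 = (13 − 0) + 0.75·6 = 17.5.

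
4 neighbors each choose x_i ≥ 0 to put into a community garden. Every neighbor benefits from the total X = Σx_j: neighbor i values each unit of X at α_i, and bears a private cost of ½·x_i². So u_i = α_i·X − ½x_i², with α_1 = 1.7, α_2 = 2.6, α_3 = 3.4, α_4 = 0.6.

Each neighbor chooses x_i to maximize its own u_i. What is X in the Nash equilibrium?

8.3

Neighbor i's FOC: ∂u_i/∂x_i = α_i − x_i = 0, so x_i* = α_i.
NE contributions = (1.7, 2.6, 3.4, 0.6); X = 8.3.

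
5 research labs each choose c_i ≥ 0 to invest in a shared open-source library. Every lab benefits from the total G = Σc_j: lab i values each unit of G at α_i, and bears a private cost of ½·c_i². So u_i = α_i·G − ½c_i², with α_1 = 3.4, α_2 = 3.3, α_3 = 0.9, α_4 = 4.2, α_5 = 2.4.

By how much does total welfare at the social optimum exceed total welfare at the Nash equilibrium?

Lab i's FOC: ∂u_i/∂c_i = α_i − c_i = 0, so c_i* = α_i.
NE contributions = (3.4, 3.3, 0.9, 4.2, 2.4); G = 14.2.
W^NE = (Σα)·G − ½Σα_i² = 14.2² − ½·46.66 = 178.31.
Planner sets c_i = Σα_j = 14.2 for every i, so G^SO = 5·14.2 = 71.
W^SO = (Σα)·G^SO − ½·5·(Σα)² = (5/2)·14.2² = 504.1.
Deadweight loss = W^SO − W^NE = 325.79.

325.79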